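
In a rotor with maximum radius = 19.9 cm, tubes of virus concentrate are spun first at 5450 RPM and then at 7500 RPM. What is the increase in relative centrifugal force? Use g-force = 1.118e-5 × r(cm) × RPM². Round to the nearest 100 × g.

≈ 5900 g

RCF₁ = 1.118 × 10⁻⁵ × 19.9 × (5450)² = 1.118 × 10⁻⁵ × 19.9 × 29,702,500 ≈ 6,608.3 × g
RCF₂ = 1.118 × 10⁻⁵ × 19.9 × (7500)² = 1.118 × 10⁻⁵ × 19.9 × 56,250,000 ≈ 12,514.6 × g
Increase = 12,514.6 − 6,608.3 = 5,906.3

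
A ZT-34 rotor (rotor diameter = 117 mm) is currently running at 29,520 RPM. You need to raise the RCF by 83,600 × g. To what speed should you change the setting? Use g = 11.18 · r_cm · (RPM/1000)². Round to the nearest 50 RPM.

≈ 46350 RPM

r = 117 mm / 2 = 58.5 mm = 5.85 cm
Current RCF = 11.18 × 5.85 × (29.52)² = 11.18 × 5.85 × 871.4304 ≈ 56,994.2 × g
Target RCF = 56,994.2 + 83,600 = 140,594.2 × g
(N/1000)² = 140,594.2 / 65.403 = 2149.66
N = 1000 × √2149.66 ≈ 46,364.4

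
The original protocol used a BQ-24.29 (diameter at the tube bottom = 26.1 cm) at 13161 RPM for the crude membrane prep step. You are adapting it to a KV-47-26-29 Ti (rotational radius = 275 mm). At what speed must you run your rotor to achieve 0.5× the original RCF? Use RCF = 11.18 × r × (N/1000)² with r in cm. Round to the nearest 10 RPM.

6410 RPM

Original rotor: r = 26.1 / 2 = 13.05 cm
RCF_original = 11.18 × 13.05 × (13.161)² = 11.18 × 13.05 × 173.211921 ≈ 25,271.4 × g
Target RCF = 0.5 × 25,271.4 ≈ 12,635.7 × g
Your rotor: r = 275 mm = 27.5 cm
12,635.7 = 11.18 × 27.5 × (N/1000)²
(N/1000)² = 12,635.7 / 307.45 = 41.09839
N = 1000 × √41.09839 ≈ 6,410.8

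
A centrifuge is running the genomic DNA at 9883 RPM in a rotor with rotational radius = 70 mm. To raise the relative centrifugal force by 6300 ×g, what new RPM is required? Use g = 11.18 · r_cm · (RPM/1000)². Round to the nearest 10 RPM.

≈ 13350 RPM

r = 70 mm = 7.0 cm
Current RCF = 11.18 × 7 × (9.883)² = 11.18 × 7 × 97.673689 ≈ 7,643.9 × g
Target RCF = 7,643.9 + 6,300 = 13,943.9 × g
(N/1000)² = 13,943.9 / 78.26 = 178.174
N = 1000 × √178.174 ≈ 13,348.2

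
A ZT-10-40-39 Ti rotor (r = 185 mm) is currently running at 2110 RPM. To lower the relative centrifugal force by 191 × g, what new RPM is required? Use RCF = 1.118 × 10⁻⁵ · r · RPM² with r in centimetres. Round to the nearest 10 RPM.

1880 RPM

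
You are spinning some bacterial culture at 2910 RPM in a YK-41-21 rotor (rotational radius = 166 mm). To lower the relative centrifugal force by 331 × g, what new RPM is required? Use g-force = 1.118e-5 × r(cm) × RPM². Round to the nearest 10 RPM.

2590 RPM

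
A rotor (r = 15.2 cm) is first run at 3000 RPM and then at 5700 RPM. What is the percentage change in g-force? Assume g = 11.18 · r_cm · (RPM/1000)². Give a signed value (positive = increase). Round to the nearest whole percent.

+261%

RCF ∝ N², so the ratio is (5700/3000)² = (1.900000)² = 3.6100.
Change = 3.6100 − 1 = +2.6100 → +261.0%.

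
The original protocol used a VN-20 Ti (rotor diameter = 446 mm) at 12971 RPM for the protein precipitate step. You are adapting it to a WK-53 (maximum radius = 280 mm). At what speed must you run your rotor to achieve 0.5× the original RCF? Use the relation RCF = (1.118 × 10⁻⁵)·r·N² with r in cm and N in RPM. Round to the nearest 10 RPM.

≈ 8190 RPM

Original rotor: r = 446 mm / 2 = 223 mm = 22.3 cm
RCF_original = 1.118 × 10⁻⁵ × 22.3 × (12971)² = 1.118 × 10⁻⁵ × 22.3 × 168,246,841 ≈ 41,946.3 × g
Target RCF = 0.5 × 41,946.3 ≈ 20,973.2 × g
Your rotor: r = 280 mm = 28.0 cm
20,973.2 = 1.118 × 10⁻⁵ × 28 × N²
N² = 20,973.2 / (31.304 × 10⁻⁵) = 66,998,467
N ≈ √66,998,467 ≈ 8,185.3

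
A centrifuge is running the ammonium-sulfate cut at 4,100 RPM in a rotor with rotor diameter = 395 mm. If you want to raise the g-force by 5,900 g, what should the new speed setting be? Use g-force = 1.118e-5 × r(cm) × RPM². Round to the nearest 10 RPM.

r = 395 mm / 2 = 197.5 mm = 19.75 cm
Current RCF = 1.118 × 10⁻⁵ × 19.75 × (4100)² = 1.118 × 10⁻⁵ × 19.75 × 16,810,000 ≈ 3,711.7 × g
Target RCF = 3,711.7 + 5,900 = 9,611.7 × g
N² = 9,611.7 / (22.0805 × 10⁻⁵) = 43,530,264
N ≈ √43,530,264 ≈ 6,597.7

N₂ ≈ 6600 RPM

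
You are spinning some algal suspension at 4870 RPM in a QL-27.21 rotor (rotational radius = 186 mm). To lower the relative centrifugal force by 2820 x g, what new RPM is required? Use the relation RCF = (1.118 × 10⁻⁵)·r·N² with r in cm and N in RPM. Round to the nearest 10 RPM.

N₂ ≈ 3190 RPM

r = 186 mm = 18.6 cm
Current RCF = 1.118 × 10⁻⁵ × 18.6 × (4870)² = 1.118 × 10⁻⁵ × 18.6 × 23,716,900 ≈ 4,931.9 × g
Target RCF = 4,931.9 − 2,820 = 2,111.9 × g
N² = 2,111.9 / (20.7948 × 10⁻⁵) = 10,155,904
N ≈ √10,155,904 ≈ 3,186.8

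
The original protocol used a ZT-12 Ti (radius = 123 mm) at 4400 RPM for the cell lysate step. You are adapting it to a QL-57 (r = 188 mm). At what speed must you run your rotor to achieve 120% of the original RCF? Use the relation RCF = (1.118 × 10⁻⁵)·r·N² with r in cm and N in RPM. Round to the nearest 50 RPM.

3900 RPM

Original rotor: r = 123 mm = 12.3 cm
RCF_original = 1.118 × 10⁻⁵ × 12.3 × (4400)² = 1.118 × 10⁻⁵ × 12.3 × 19,360,000 ≈ 2,662.3 × g
Target RCF = 1.2 × 2,662.3 ≈ 3,194.8 × g
Your rotor: r = 188 mm = 18.8 cm
3,194.8 = 1.118 × 10⁻⁵ × 18.8 × N²
N² = 3,194.8 / (21.0184 × 10⁻⁵) = 15,200,015
N ≈ √15,200,015 ≈ 3,898.7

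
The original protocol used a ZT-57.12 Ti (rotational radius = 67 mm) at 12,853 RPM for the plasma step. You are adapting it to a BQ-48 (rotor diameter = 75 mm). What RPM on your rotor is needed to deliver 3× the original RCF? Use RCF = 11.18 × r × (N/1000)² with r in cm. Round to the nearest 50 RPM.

≈ 29750 RPM

Original rotor: r = 67 mm = 6.7 cm
RCF_original = 11.18 × 6.7 × (12.853)² = 11.18 × 6.7 × 165.199609 ≈ 12,374.4 × g
Target RCF = 3 × 12,374.4 ≈ 37,123.2 × g
Your rotor: r = 75 mm / 2 = 37.5 mm = 3.75 cm
37,123.2 = 11.18 × 3.75 × (N/1000)²
(N/1000)² = 37,123.2 / 41.925 = 885.4669
N = 1000 × √885.4669 ≈ 29,756.8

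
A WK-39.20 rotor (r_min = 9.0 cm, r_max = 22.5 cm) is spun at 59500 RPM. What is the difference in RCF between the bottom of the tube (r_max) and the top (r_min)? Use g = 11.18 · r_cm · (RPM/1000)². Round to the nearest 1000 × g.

ΔRCF ≈ 534000 g

RCF_max = 11.18 × 22.5 × (59.5)² = 11.18 × 22.5 × 3,540.25 ≈ 890,549.9 × g
RCF_min = 11.18 × 9 × (59.5)² = 11.18 × 9 × 3,540.25 ≈ 356,220 × g
ΔRCF = 890,549.9 − 356,220 = 534,329.9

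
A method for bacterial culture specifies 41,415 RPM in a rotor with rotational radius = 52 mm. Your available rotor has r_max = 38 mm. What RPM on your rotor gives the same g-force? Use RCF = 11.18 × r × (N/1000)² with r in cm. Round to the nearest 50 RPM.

48450 RPM

Original rotor: r = 52 mm = 5.2 cm
RCF_original = 11.18 × 5.2 × (41.415)² = 11.18 × 5.2 × 1,715.202225 ≈ 99,715 × g
Your rotor: r = 38 mm = 3.8 cm
99,715 = 11.18 × 3.8 × (N/1000)²
(N/1000)² = 99,715 / 42.484 = 2347.119
N = 1000 × √2347.119 ≈ 48,447.1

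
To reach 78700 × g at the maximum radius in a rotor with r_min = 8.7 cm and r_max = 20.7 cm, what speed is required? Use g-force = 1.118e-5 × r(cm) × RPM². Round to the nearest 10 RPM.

≈ 18440 RPM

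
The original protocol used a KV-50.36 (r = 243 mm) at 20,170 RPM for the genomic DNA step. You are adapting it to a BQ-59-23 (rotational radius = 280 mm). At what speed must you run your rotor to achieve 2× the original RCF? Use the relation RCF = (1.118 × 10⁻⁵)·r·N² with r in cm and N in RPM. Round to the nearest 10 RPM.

Original rotor: r = 243 mm = 24.3 cm
RCF = 1.118 × 10⁻⁵ × r × N²
RCF_original = 1.118 × 10⁻⁵ × 24.3 × (20170)² = 1.118 × 10⁻⁵ × 24.3 × 406,828,900 ≈ 110,524.8 × g
Target RCF = 2 × 110,524.8 ≈ 221,049.6 × g
Your rotor: r = 280 mm = 28.0 cm
221,049.6 = 1.118 × 10⁻⁵ × 28 × N²
N² = 221,049.6 / (31.304 × 10⁻⁵) = 706,138,513
N ≈ √706,138,513 ≈ 26,573.3

≈ 26570 RPM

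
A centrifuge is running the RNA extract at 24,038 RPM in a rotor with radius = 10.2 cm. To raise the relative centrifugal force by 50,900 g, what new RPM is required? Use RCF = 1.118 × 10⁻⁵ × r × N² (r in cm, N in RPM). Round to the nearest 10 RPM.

Current RCF = 1.118 × 10⁻⁵ × 10.2 × (24038)² = 1.118 × 10⁻⁵ × 10.2 × 577,825,444 ≈ 65,892.9 × g
Target RCF = 65,892.9 + 50,900 = 116,792.9 × g
N² = 116,792.9 / (11.4036 × 10⁻⁵) = 1,024,175,699
N ≈ √1,024,175,699 ≈ 32,002.7

N₂ ≈ 32000 RPM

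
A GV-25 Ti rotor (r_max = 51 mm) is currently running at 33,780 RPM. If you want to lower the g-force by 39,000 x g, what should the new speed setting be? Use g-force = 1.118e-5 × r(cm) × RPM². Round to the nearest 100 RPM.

N₂ ≈ 21400 RPM

r = 51 mm = 5.1 cm
Current RCF = 1.118 × 10⁻⁵ × 5.1 × (33780)² = 1.118 × 10⁻⁵ × 5.1 × 1,141,088,400 ≈ 65,062.6 × g
Target RCF = 65,062.6 − 39,000 = 26,062.6 × g
N² = 26,062.6 / (5.7018 × 10⁻⁵) = 457,094,251
N ≈ √457,094,251 ≈ 21,379.8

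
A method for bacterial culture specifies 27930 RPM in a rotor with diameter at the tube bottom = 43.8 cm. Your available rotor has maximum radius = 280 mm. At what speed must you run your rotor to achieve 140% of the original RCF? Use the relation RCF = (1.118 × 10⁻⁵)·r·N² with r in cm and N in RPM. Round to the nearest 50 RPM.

29250 RPM

Original rotor: r = 43.8 / 2 = 21.9 cm
RCF_original = 1.118 × 10⁻⁵ × 21.9 × (27930)² = 1.118 × 10⁻⁵ × 21.9 × 780,084,900 ≈ 190,997.5 × g
Target RCF = 1.4 × 190,997.5 ≈ 267,396.5 × g
Your rotor: r = 280 mm = 28.0 cm
267,396.5 = 1.118 × 10⁻⁵ × 28 × N²
N² = 267,396.5 / (31.304 × 10⁻⁵) = 854,192,755
N ≈ √854,192,755 ≈ 29,226.6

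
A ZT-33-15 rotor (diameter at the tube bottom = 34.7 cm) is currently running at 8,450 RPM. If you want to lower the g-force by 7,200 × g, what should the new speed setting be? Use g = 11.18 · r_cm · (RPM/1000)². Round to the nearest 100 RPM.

r = 34.7 / 2 = 17.35 cm
Current RCF = 11.18 × 17.35 × (8.45)² = 11.18 × 17.35 × 71.4025 ≈ 13,850.2 × g
Target RCF = 13,850.2 − 7,200 = 6,650.2 × g
(N/1000)² = 6,650.2 / 193.973 = 34.28415
N = 1000 × √34.28415 ≈ 5,855.3

5900 RPM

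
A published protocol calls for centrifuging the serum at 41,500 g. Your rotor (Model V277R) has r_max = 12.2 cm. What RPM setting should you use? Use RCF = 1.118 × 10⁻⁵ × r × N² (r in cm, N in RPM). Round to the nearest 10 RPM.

RCF = 1.118 × 10⁻⁵ × r × N²
41,500 = 1.118 × 10⁻⁵ × 12.2 × N²
N² = 41,500 / (13.6396 × 10⁻⁵) = 304,261,122
N ≈ √304,261,122 ≈ 17,443.1

17440 RPM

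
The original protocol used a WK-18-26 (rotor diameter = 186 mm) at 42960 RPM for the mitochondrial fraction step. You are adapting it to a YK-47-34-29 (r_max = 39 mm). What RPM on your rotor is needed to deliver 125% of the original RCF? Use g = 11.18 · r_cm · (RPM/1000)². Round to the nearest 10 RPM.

Original rotor: r = 186 mm / 2 = 93 mm = 9.3 cm
RCF_original = 11.18 × 9.3 × (42.96)² = 11.18 × 9.3 × 1,845.5616 ≈ 191,890.4 × g
Target RCF = 1.25 × 191,890.4 ≈ 239,863 × g
Your rotor: r = 39 mm = 3.9 cm
239,863 = 11.18 × 3.9 × (N/1000)²
(N/1000)² = 239,863 / 43.602 = 5501.193
N = 1000 × √5501.193 ≈ 74,170.0

≈ 74170 RPM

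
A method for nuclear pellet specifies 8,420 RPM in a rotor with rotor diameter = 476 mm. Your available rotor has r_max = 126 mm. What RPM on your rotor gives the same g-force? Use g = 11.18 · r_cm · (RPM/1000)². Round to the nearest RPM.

≈ 11572 RPM

Original rotor: r = 476 mm / 2 = 238 mm = 23.8 cm
RCF_original = 11.18 × 23.8 × (8.42)² = 11.18 × 23.8 × 70.8964 ≈ 18,864.4 × g
Your rotor: r = 126 mm = 12.6 cm
18,864.4 = 11.18 × 12.6 × (N/1000)²
(N/1000)² = 18,864.4 / 140.868 = 133.9154
N = 1000 × √133.9154 ≈ 11,572.2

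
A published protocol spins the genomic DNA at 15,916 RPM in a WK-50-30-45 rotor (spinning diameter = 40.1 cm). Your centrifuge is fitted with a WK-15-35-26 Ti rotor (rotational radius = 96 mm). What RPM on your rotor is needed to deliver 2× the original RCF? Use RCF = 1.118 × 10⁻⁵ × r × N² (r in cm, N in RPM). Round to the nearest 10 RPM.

32530 RPM

Original rotor: r = 40.1 / 2 = 20.05 cm
RCF = 1.118 × 10⁻⁵ × r × N²
RCF_original = 1.118 × 10⁻⁵ × 20.05 × (15916)² = 1.118 × 10⁻⁵ × 20.05 × 253,319,056 ≈ 56,783.7 × g
Target RCF = 2 × 56,783.7 ≈ 113,567.4 × g
Your rotor: r = 96 mm = 9.6 cm
113,567.4 = 1.118 × 10⁻⁵ × 9.6 × N²
N² = 113,567.4 / (10.7328 × 10⁻⁵) = 1,058,133,945
N ≈ √1,058,133,945 ≈ 32,529.0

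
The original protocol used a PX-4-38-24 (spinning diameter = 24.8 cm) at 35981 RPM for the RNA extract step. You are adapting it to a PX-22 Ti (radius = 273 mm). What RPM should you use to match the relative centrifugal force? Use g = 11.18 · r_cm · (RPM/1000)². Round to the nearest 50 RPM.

≈ 24250 RPM

Original rotor: r = 24.8 / 2 = 12.4 cm
RCF = 11.18 × r × (N/1000)²
RCF_original = 11.18 × 12.4 × (35.981)² = 11.18 × 12.4 × 1,294.632361 ≈ 179,477.5 × g
Your rotor: r = 273 mm = 27.3 cm
179,477.5 = 11.18 × 27.3 × (N/1000)²
(N/1000)² = 179,477.5 / 305.214 = 588.0382
N = 1000 × √588.0382 ≈ 24,249.5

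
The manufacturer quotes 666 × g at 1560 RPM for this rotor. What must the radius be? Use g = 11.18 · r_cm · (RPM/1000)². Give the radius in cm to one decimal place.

666 = 11.18 × r × (1.56)²
r = 666 / (11.18 × 2.4336) = 666 / 27.20765 ≈ 24.478 cm

r ≈ 24.5 cm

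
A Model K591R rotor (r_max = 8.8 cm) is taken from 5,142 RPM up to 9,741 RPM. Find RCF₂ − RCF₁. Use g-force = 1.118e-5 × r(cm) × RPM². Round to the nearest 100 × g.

≈ 6700 g

RCF₁ = 1.118 × 10⁻⁵ × 8.8 × (5142)² = 1.118 × 10⁻⁵ × 8.8 × 26,440,164 ≈ 2,601.3 × g
RCF₂ = 1.118 × 10⁻⁵ × 8.8 × (9741)² = 1.118 × 10⁻⁵ × 8.8 × 94,887,081 ≈ 9,335.4 × g
Increase = 9,335.4 − 2,601.3 = 6,734.1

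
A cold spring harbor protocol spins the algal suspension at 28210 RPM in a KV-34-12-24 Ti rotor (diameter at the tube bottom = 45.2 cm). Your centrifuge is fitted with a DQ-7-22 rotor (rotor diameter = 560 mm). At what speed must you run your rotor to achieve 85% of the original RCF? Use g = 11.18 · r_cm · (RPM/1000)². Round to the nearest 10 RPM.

Original rotor: r = 45.2 / 2 = 22.6 cm
RCF_original = 11.18 × 22.6 × (28.21)² = 11.18 × 22.6 × 795.8041 ≈ 201,074.2 × g
Target RCF = 0.85 × 201,074.2 ≈ 170,913.1 × g
Your rotor: r = 560 mm / 2 = 280 mm = 28 cm
170,913.1 = 11.18 × 28 × (N/1000)²
(N/1000)² = 170,913.1 / 313.04 = 545.9785
N = 1000 × √545.9785 ≈ 23,366.2

23370 RPM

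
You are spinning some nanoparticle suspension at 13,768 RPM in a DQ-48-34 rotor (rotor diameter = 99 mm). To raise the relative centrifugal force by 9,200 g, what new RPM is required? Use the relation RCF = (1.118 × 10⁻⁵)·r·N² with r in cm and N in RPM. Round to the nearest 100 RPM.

N₂ ≈ 18900 RPM

r = 99 mm / 2 = 49.5 mm = 4.95 cm
Current RCF = 1.118 × 10⁻⁵ × 4.95 × (13768)² = 1.118 × 10⁻⁵ × 4.95 × 189,557,824 ≈ 10,490.3 × g
Target RCF = 10,490.3 + 9,200 = 19,690.3 × g
N² = 19,690.3 / (5.5341 × 10⁻⁵) = 355,799,498
N ≈ √355,799,498 ≈ 18,862.6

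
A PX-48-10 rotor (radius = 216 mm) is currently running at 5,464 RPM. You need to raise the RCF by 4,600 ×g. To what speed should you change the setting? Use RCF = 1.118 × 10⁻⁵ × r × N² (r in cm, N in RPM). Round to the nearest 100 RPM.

r = 216 mm = 21.6 cm
Current RCF = 1.118 × 10⁻⁵ × 21.6 × (5464)² = 1.118 × 10⁻⁵ × 21.6 × 29,855,296 ≈ 7,209.7 × g
Target RCF = 7,209.7 + 4,600 = 11,809.7 × g
N² = 11,809.7 / (24.1488 × 10⁻⁵) = 48,903,879
N ≈ √48,903,879 ≈ 6,993.1

N₂ ≈ 7000 RPM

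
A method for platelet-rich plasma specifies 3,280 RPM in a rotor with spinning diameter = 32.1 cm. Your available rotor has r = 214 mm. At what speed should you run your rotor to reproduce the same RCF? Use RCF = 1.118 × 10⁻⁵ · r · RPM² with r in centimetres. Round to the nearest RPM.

≈ 2841 RPM

Original rotor: r = 32.1 / 2 = 16.05 cm
RCF_original = 1.118 × 10⁻⁵ × 16.05 × (3280)² = 1.118 × 10⁻⁵ × 16.05 × 10,758,400 ≈ 1,930.5 × g
Your rotor: r = 214 mm = 21.4 cm
1,930.5 = 1.118 × 10⁻⁵ × 21.4 × N²
N² = 1,930.5 / (23.9252 × 10⁻⁵) = 8,068,898
N ≈ √8,068,898 ≈ 2,840.6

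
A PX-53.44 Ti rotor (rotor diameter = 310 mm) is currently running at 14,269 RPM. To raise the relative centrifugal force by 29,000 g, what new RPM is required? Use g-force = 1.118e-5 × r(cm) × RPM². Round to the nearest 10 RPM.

r = 310 mm / 2 = 155 mm = 15.5 cm
Current RCF = 1.118 × 10⁻⁵ × 15.5 × (14269)² = 1.118 × 10⁻⁵ × 15.5 × 203,604,361 ≈ 35,282.6 × g
Target RCF = 35,282.6 + 29,000 = 64,282.6 × g
N² = 64,282.6 / (17.329 × 10⁻⁵) = 370,953,892
N ≈ √370,953,892 ≈ 19,260.2

≈ 19260 RPM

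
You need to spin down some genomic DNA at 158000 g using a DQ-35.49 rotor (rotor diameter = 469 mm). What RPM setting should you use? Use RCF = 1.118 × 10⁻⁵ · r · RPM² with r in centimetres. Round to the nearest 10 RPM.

24550 RPM

r = 469 mm / 2 = 234.5 mm = 23.45 cm
158,000 = 1.118 × 10⁻⁵ × 23.45 × N²
N² = 158,000 / (26.2171 × 10⁻⁵) = 602,660,096
N ≈ √602,660,096 ≈ 24,549.1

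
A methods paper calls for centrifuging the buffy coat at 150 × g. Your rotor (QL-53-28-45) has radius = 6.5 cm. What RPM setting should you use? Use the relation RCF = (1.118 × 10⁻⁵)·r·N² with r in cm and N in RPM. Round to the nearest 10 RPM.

≈ 1440 RPM

RCF = 1.118 × 10⁻⁵ × r × N²
150 = 1.118 × 10⁻⁵ × 6.5 × N²
N² = 150 / (7.267 × 10⁻⁵) = 2,064,125
N ≈ √2,064,125 ≈ 1,436.7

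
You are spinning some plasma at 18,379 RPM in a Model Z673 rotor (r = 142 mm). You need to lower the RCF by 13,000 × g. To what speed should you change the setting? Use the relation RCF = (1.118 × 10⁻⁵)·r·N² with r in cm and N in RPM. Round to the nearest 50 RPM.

r = 142 mm = 14.2 cm
Current RCF = 1.118 × 10⁻⁵ × 14.2 × (18379)² = 1.118 × 10⁻⁵ × 14.2 × 337,787,641 ≈ 53,625.8 × g
Target RCF = 53,625.8 − 13,000 = 40,625.8 × g
N² = 40,625.8 / (15.8756 × 10⁻⁵) = 255,900,879
N ≈ √255,900,879 ≈ 15,996.9

≈ 16000 RPM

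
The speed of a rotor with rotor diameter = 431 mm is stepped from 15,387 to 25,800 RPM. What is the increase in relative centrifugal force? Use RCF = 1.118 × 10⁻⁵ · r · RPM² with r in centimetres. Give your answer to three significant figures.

≈ 103000 × g

r = 431 mm / 2 = 215.5 mm = 21.55 cm
RCF₁ = 1.118 × 10⁻⁵ × 21.55 × (15387)² = 1.118 × 10⁻⁵ × 21.55 × 236,759,769 ≈ 57,042.3 × g
RCF₂ = 1.118 × 10⁻⁵ × 21.55 × (25800)² = 1.118 × 10⁻⁵ × 21.55 × 665,640,000 ≈ 160,372 × g
Increase = 160,372 − 57,042.3 = 103,329.7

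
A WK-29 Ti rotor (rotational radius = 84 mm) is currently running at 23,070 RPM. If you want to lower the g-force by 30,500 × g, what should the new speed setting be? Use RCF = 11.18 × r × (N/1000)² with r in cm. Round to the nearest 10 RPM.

14400 RPM

r = 84 mm = 8.4 cm
Current RCF = 11.18 × 8.4 × (23.07)² = 11.18 × 8.4 × 532.2249 ≈ 49,982.3 × g
Target RCF = 49,982.3 − 30,500 = 19,482.3 × g
(N/1000)² = 19,482.3 / 93.912 = 207.4527
N = 1000 × √207.4527 ≈ 14,403.2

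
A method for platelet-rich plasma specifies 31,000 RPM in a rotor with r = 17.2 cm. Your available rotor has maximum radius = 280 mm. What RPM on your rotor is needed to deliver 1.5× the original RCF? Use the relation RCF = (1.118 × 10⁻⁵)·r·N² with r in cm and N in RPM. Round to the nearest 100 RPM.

RCF = 1.118 × 10⁻⁵ × r × N²
RCF_original = 1.118 × 10⁻⁵ × 17.2 × (31000)² = 1.118 × 10⁻⁵ × 17.2 × 961,000,000 ≈ 184,796.5 × g
Target RCF = 1.5 × 184,796.5 ≈ 277,194.8 × g
Your rotor: r = 280 mm = 28.0 cm
277,194.8 = 1.118 × 10⁻⁵ × 28 × N²
N² = 277,194.8 / (31.304 × 10⁻⁵) = 885,493,228
N ≈ √885,493,228 ≈ 29,757.2

≈ 29800 RPM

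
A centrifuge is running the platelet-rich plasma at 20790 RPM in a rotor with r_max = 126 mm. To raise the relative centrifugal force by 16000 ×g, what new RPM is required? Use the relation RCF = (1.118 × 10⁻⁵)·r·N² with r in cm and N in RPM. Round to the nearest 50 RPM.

r = 126 mm = 12.6 cm
Current RCF = 1.118 × 10⁻⁵ × 12.6 × (20790)² = 1.118 × 10⁻⁵ × 12.6 × 432,224,100 ≈ 60,886.5 × g
Target RCF = 60,886.5 + 16,000 = 76,886.5 × g
N² = 76,886.5 / (14.0868 × 10⁻⁵) = 545,805,293
N ≈ √545,805,293 ≈ 23,362.5

≈ 23350 RPM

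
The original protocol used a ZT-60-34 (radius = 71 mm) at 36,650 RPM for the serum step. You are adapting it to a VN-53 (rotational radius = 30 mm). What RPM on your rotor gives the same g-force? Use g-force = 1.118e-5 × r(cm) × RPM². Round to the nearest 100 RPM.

≈ 56400 RPM

Original rotor: r = 71 mm = 7.1 cm
RCF_original = 1.118 × 10⁻⁵ × 7.1 × (36650)² = 1.118 × 10⁻⁵ × 7.1 × 1,343,222,500 ≈ 106,622.3 × g
Your rotor: r = 30 mm = 3.0 cm
106,622.3 = 1.118 × 10⁻⁵ × 3 × N²
N² = 106,622.3 / (3.354 × 10⁻⁵) = 3,178,959,451
N ≈ √3,178,959,451 ≈ 56,382.3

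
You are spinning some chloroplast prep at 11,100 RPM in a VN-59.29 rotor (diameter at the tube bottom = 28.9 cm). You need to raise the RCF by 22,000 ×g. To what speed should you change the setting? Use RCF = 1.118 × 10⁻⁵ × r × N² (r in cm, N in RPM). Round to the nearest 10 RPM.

r = 28.9 / 2 = 14.45 cm
Current RCF = 1.118 × 10⁻⁵ × 14.45 × (11100)² = 1.118 × 10⁻⁵ × 14.45 × 123,210,000 ≈ 19,904.7 × g
Target RCF = 19,904.7 + 22,000 = 41,904.7 × g
N² = 41,904.7 / (16.1551 × 10⁻⁵) = 259,389,914
N ≈ √259,389,914 ≈ 16,105.6

N₂ ≈ 16110 RPM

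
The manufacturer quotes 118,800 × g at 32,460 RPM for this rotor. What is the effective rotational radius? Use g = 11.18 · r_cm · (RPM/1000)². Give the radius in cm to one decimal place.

≈ 10.1 cm

RCF = 11.18 × r × (N/1000)²
118800 = 11.18 × r × (32.46)²
r = 118800 / (11.18 × 1053.6516) = 118800 / 11779.82 ≈ 10.085 cm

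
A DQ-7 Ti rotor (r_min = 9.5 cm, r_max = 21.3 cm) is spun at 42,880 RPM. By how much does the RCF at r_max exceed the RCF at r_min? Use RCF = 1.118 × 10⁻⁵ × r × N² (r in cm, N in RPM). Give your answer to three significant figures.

ΔRCF = 1.118 × 10⁻⁵ × (r_max − r_min) × N² = 1.118 × 10⁻⁵ × 11.8 × 1,838,694,400 ≈ 242,567.9

≈ 243000 × g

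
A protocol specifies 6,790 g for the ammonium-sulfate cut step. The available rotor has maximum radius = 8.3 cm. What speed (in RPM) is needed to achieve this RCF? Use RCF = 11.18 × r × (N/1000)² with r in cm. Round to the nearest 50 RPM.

≈ 8550 RPM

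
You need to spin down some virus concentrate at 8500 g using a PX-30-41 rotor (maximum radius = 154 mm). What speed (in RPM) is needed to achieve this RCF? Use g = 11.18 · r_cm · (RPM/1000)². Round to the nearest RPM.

≈ 7026 RPM

r = 154 mm = 15.4 cm
RCF = 11.18 × r × (N/1000)²
8,500 = 11.18 × 15.4 × (N/1000)²
(N/1000)² = 8,500 / 172.172 = 49.36924
N = 1000 × √49.36924 ≈ 7,026.3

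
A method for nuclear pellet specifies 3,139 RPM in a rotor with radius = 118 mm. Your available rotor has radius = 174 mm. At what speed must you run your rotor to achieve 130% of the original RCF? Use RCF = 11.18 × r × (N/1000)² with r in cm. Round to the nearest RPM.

2947 RPM

Original rotor: r = 118 mm = 11.8 cm
RCF = 11.18 × r × (N/1000)²
RCF_original = 11.18 × 11.8 × (3.139)² = 11.18 × 11.8 × 9.853321 ≈ 1,299.9 × g
Target RCF = 1.3 × 1,299.9 ≈ 1,689.9 × g
Your rotor: r = 174 mm = 17.4 cm
1,689.9 = 11.18 × 17.4 × (N/1000)²
(N/1000)² = 1,689.9 / 194.532 = 8.687003
N = 1000 × √8.687003 ≈ 2,947.4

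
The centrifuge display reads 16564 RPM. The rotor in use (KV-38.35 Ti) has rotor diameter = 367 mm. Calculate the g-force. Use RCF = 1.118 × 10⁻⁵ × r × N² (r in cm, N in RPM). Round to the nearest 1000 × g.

r = 367 mm / 2 = 183.5 mm = 18.35 cm
RCF = 1.118 × 10⁻⁵ × r × N²
RCF = 1.118 × 10⁻⁵ × 18.35 × (16564)² = 1.118 × 10⁻⁵ × 18.35 × 274,366,096 ≈ 56,287 × g

RCF ≈ 56000 ×g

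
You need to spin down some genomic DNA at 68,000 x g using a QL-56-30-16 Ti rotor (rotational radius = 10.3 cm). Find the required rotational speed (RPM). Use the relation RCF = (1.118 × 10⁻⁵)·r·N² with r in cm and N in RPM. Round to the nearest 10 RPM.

RCF = 1.118 × 10⁻⁵ × r × N²
68,000 = 1.118 × 10⁻⁵ × 10.3 × N²
N² = 68,000 / (11.5154 × 10⁻⁵) = 590,513,573
N ≈ √590,513,573 ≈ 24,300.5

24300 RPM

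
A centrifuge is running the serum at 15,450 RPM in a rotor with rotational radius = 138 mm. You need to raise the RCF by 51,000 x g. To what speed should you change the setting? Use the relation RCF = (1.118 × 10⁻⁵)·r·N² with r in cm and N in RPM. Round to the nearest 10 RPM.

r = 138 mm = 13.8 cm
Current RCF = 1.118 × 10⁻⁵ × 13.8 × (15450)² = 1.118 × 10⁻⁵ × 13.8 × 238,702,500 ≈ 36,828 × g
Target RCF = 36,828 + 51,000 = 87,828 × g
N² = 87,828 / (15.4284 × 10⁻⁵) = 569,261,881
N ≈ √569,261,881 ≈ 23,859.2

≈ 23860 RPM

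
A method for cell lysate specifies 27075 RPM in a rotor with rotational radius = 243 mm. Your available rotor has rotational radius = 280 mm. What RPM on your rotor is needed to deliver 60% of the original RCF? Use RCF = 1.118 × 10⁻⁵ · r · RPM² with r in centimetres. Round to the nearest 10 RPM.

Original rotor: r = 243 mm = 24.3 cm
RCF = 1.118 × 10⁻⁵ × r × N²
RCF_original = 1.118 × 10⁻⁵ × 24.3 × (27075)² = 1.118 × 10⁻⁵ × 24.3 × 733,055,625 ≈ 199,152.2 × g
Target RCF = 0.6 × 199,152.2 ≈ 119,491.3 × g
Your rotor: r = 280 mm = 28.0 cm
119,491.3 = 1.118 × 10⁻⁵ × 28 × N²
N² = 119,491.3 / (31.304 × 10⁻⁵) = 381,712,561
N ≈ √381,712,561 ≈ 19,537.5

19540 RPM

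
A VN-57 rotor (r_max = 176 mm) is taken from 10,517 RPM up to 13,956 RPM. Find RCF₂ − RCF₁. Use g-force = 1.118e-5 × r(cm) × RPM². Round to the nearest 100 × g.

16600 × g

r = 176 mm = 17.6 cm
RCF₁ = 1.118 × 10⁻⁵ × 17.6 × (10517)² = 1.118 × 10⁻⁵ × 17.6 × 110,607,289 ≈ 21,764 × g
RCF₂ = 1.118 × 10⁻⁵ × 17.6 × (13956)² = 1.118 × 10⁻⁵ × 17.6 × 194,769,936 ≈ 38,324.5 × g
Increase = 38,324.5 − 21,764 = 16,560.5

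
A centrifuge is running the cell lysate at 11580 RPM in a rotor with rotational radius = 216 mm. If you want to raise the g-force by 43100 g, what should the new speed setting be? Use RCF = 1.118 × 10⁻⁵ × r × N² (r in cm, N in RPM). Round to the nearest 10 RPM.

N₂ ≈ 17680 RPM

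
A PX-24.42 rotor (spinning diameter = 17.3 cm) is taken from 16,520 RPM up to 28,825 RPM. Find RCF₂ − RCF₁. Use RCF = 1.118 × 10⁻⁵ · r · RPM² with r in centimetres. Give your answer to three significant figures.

r = 17.3 / 2 = 8.65 cm
RCF₁ = 1.118 × 10⁻⁵ × 8.65 × (16520)² = 1.118 × 10⁻⁵ × 8.65 × 272,910,400 ≈ 26,392.3 × g
RCF₂ = 1.118 × 10⁻⁵ × 8.65 × (28825)² = 1.118 × 10⁻⁵ × 8.65 × 830,880,625 ≈ 80,352 × g
Increase = 80,352 − 26,392.3 = 53,959.7

≈ 54000 ×g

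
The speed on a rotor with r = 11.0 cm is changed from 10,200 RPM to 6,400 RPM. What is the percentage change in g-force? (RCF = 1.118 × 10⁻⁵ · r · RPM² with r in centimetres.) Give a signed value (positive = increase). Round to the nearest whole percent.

-61%

RCF ∝ N², so the ratio is (6400/10200)² = (0.627451)² = 0.3937.
Change = 0.3937 − 1 = -0.6063 → -60.6%.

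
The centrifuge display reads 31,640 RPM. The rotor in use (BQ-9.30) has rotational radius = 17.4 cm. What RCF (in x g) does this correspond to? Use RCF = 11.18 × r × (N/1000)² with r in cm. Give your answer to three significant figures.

≈ 195000 x g

RCF = 11.18 × 17.4 × (31.64)² = 11.18 × 17.4 × 1,001.0896 ≈ 194,744 × g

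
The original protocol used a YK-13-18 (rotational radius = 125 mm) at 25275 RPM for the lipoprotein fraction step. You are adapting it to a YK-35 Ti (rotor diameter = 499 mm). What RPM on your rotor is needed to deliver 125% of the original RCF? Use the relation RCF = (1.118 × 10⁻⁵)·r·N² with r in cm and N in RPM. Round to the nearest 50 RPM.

20000 RPM

Original rotor: r = 125 mm = 12.5 cm
RCF = 1.118 × 10⁻⁵ × r × N²
RCF_original = 1.118 × 10⁻⁵ × 12.5 × (25275)² = 1.118 × 10⁻⁵ × 12.5 × 638,825,625 ≈ 89,275.9 × g
Target RCF = 1.25 × 89,275.9 ≈ 111,594.9 × g
Your rotor: r = 499 mm / 2 = 249.5 mm = 24.95 cm
111,594.9 = 1.118 × 10⁻⁵ × 24.95 × N²
N² = 111,594.9 / (27.8941 × 10⁻⁵) = 400,066,322
N ≈ √400,066,322 ≈ 20,001.7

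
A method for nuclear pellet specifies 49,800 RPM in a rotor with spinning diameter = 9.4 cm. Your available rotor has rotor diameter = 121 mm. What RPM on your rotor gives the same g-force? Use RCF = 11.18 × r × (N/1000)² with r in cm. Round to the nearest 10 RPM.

Original rotor: r = 9.4 / 2 = 4.7 cm
RCF = 11.18 × r × (N/1000)²
RCF_original = 11.18 × 4.7 × (49.8)² = 11.18 × 4.7 × 2,480.04 ≈ 130,316.2 × g
Your rotor: r = 121 mm / 2 = 60.5 mm = 6.05 cm
130,316.2 = 11.18 × 6.05 × (N/1000)²
(N/1000)² = 130,316.2 / 67.639 = 1926.643
N = 1000 × √1926.643 ≈ 43,893.5

43890 RPM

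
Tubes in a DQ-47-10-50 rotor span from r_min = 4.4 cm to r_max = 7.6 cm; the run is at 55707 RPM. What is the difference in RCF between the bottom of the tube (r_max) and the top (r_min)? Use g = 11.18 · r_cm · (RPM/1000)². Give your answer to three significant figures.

111000 x g

ΔRCF = 11.18 × (r_max − r_min) × (N/1000)² = 11.18 × 3.2 × 3,103.269849 ≈ 111,022.6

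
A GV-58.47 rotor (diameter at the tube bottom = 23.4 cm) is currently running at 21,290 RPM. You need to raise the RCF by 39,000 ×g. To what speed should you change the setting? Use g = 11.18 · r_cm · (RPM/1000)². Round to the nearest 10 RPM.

N₂ ≈ 27410 RPM

r = 23.4 / 2 = 11.7 cm
Current RCF = 11.18 × 11.7 × (21.29)² = 11.18 × 11.7 × 453.2641 ≈ 59,289.7 × g
Target RCF = 59,289.7 + 39,000 = 98,289.7 × g
(N/1000)² = 98,289.7 / 130.806 = 751.4158
N = 1000 × √751.4158 ≈ 27,412.0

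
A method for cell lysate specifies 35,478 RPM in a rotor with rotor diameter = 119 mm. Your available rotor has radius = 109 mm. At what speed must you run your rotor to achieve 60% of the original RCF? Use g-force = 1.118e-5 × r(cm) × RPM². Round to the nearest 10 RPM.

Original rotor: r = 119 mm / 2 = 59.5 mm = 5.95 cm
RCF = 1.118 × 10⁻⁵ × r × N²
RCF_original = 1.118 × 10⁻⁵ × 5.95 × (35478)² = 1.118 × 10⁻⁵ × 5.95 × 1,258,688,484 ≈ 83,729.2 × g
Target RCF = 0.6 × 83,729.2 ≈ 50,237.5 × g
Your rotor: r = 109 mm = 10.9 cm
50,237.5 = 1.118 × 10⁻⁵ × 10.9 × N²
N² = 50,237.5 / (12.1862 × 10⁻⁵) = 412,249,101
N ≈ √412,249,101 ≈ 20,303.9

20300 RPM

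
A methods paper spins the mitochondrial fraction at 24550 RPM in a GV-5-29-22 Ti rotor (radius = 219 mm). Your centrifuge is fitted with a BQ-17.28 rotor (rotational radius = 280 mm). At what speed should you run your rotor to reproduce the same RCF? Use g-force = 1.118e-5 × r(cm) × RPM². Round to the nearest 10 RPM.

≈ 21710 RPM

Original rotor: r = 219 mm = 21.9 cm
RCF_original = 1.118 × 10⁻⁵ × 21.9 × (24550)² = 1.118 × 10⁻⁵ × 21.9 × 602,702,500 ≈ 147,566.9 × g
Your rotor: r = 280 mm = 28.0 cm
147,566.9 = 1.118 × 10⁻⁵ × 28 × N²
N² = 147,566.9 / (31.304 × 10⁻⁵) = 471,399,502
N ≈ √471,399,502 ≈ 21,711.7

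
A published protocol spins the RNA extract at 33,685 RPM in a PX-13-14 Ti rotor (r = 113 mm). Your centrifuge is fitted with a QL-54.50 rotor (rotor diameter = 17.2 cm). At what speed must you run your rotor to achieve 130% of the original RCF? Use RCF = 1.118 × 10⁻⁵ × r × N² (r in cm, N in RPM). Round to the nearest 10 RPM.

Original rotor: r = 113 mm = 11.3 cm
RCF_original = 1.118 × 10⁻⁵ × 11.3 × (33685)² = 1.118 × 10⁻⁵ × 11.3 × 1,134,679,225 ≈ 143,348.6 × g
Target RCF = 1.3 × 143,348.6 ≈ 186,353.2 × g
Your rotor: r = 17.2 / 2 = 8.6 cm
186,353.2 = 1.118 × 10⁻⁵ × 8.6 × N²
N² = 186,353.2 / (9.6148 × 10⁻⁵) = 1,938,191,122
N ≈ √1,938,191,122 ≈ 44,024.9

≈ 44020 RPM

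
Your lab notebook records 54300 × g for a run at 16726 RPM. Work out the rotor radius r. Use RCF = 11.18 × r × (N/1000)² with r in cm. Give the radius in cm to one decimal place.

≈ 17.4 cm

54300 = 11.18 × r × (16.726)²
r = 54300 / (11.18 × 279.759076) = 54300 / 3127.706 ≈ 17.361 cm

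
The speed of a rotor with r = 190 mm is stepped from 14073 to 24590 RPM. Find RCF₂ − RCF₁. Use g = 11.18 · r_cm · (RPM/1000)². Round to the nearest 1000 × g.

≈ 86000 ×g

r = 190 mm = 19.0 cm
RCF₁ = 11.18 × 19 × (14.073)² = 11.18 × 19 × 198.049329 ≈ 42,069.6 × g
RCF₂ = 11.18 × 19 × (24.59)² = 11.18 × 19 × 604.6681 ≈ 128,443.6 × g
Increase = 128,443.6 − 42,069.6 = 86,374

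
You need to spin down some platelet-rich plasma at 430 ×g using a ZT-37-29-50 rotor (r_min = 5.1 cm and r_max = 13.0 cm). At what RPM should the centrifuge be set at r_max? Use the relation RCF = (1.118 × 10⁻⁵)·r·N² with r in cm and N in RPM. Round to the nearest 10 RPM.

1720 RPM

Use r_max = 13.0 cm.
430 = 1.118 × 10⁻⁵ × 13 × N²
N² = 430 / (14.534 × 10⁻⁵) = 2,958,580
N ≈ √2,958,580 ≈ 1,720.1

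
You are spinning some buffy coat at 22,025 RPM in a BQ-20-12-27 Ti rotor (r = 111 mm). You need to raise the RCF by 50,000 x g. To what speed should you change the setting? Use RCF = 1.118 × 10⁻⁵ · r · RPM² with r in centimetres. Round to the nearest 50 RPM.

r = 111 mm = 11.1 cm
Current RCF = 1.118 × 10⁻⁵ × 11.1 × (22025)² = 1.118 × 10⁻⁵ × 11.1 × 485,100,625 ≈ 60,200 × g
Target RCF = 60,200 + 50,000 = 110,200 × g
N² = 110,200 / (12.4098 × 10⁻⁵) = 888,007,865
N ≈ √888,007,865 ≈ 29,799.5

≈ 29800 RPM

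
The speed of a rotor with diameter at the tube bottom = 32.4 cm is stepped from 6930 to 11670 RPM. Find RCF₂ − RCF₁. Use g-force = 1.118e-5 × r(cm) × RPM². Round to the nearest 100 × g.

r = 32.4 / 2 = 16.2 cm
RCF₁ = 1.118 × 10⁻⁵ × 16.2 × (6930)² = 1.118 × 10⁻⁵ × 16.2 × 48,024,900 ≈ 8,698.1 × g
RCF₂ = 1.118 × 10⁻⁵ × 16.2 × (11670)² = 1.118 × 10⁻⁵ × 16.2 × 136,188,900 ≈ 24,666 × g
Increase = 24,666 − 8,698.1 = 15,967.9

16000 ×g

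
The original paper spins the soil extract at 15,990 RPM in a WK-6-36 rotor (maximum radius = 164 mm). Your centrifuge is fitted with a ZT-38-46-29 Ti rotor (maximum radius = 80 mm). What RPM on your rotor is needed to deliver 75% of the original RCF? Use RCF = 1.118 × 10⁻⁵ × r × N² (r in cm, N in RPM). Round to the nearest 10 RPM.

19830 RPM

Original rotor: r = 164 mm = 16.4 cm
RCF_original = 1.118 × 10⁻⁵ × 16.4 × (15990)² = 1.118 × 10⁻⁵ × 16.4 × 255,680,100 ≈ 46,879.5 × g
Target RCF = 0.75 × 46,879.5 ≈ 35,159.6 × g
Your rotor: r = 80 mm = 8.0 cm
35,159.6 = 1.118 × 10⁻⁵ × 8 × N²
N² = 35,159.6 / (8.944 × 10⁻⁵) = 393,108,229
N ≈ √393,108,229 ≈ 19,827.0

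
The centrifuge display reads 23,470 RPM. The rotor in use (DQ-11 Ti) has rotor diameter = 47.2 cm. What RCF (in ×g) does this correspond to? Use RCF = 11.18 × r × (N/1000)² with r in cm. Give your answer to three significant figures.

≈ 145000 ×g

r = 47.2 / 2 = 23.6 cm
RCF = 11.18 × r × (N/1000)²
RCF = 11.18 × 23.6 × (23.47)² = 11.18 × 23.6 × 550.8409 ≈ 145,338.3 × g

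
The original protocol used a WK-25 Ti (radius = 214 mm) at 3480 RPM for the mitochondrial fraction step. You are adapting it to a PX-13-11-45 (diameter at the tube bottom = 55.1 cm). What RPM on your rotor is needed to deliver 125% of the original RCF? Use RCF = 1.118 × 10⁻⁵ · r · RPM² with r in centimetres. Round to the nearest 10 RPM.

Original rotor: r = 214 mm = 21.4 cm
RCF_original = 1.118 × 10⁻⁵ × 21.4 × (3480)² = 1.118 × 10⁻⁵ × 21.4 × 12,110,400 ≈ 2,897.4 × g
Target RCF = 1.25 × 2,897.4 ≈ 3,621.8 × g
Your rotor: r = 55.1 / 2 = 27.55 cm
3,621.8 = 1.118 × 10⁻⁵ × 27.55 × N²
N² = 3,621.8 / (30.8009 × 10⁻⁵) = 11,758,747
N ≈ √11,758,747 ≈ 3,429.1

≈ 3430 RPM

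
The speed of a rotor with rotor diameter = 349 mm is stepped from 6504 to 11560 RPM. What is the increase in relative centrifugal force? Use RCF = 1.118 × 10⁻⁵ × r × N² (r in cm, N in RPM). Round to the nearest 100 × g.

17800 g

r = 349 mm / 2 = 174.5 mm = 17.45 cm
RCF₁ = 1.118 × 10⁻⁵ × 17.45 × (6504)² = 1.118 × 10⁻⁵ × 17.45 × 42,302,016 ≈ 8,252.7 × g
RCF₂ = 1.118 × 10⁻⁵ × 17.45 × (11560)² = 1.118 × 10⁻⁵ × 17.45 × 133,633,600 ≈ 26,070.7 × g
Increase = 26,070.7 − 8,252.7 = 17,818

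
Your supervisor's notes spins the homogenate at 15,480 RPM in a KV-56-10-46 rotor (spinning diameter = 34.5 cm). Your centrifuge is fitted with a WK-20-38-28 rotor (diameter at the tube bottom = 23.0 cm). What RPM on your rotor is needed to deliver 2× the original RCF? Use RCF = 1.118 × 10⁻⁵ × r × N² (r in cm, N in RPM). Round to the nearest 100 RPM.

26800 RPM

Original rotor: r = 34.5 / 2 = 17.25 cm
RCF_original = 1.118 × 10⁻⁵ × 17.25 × (15480)² = 1.118 × 10⁻⁵ × 17.25 × 239,630,400 ≈ 46,213.9 × g
Target RCF = 2 × 46,213.9 ≈ 92,427.8 × g
Your rotor: r = 23.0 / 2 = 11.5 cm
92,427.8 = 1.118 × 10⁻⁵ × 11.5 × N²
N² = 92,427.8 / (12.857 × 10⁻⁵) = 718,890,877
N ≈ √718,890,877 ≈ 26,812.1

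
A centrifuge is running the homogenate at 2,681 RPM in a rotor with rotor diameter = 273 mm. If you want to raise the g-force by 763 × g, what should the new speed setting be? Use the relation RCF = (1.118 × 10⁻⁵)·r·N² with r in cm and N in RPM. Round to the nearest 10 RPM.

N₂ ≈ 3490 RPM

r = 273 mm / 2 = 136.5 mm = 13.65 cm
Current RCF = 1.118 × 10⁻⁵ × 13.65 × (2681)² = 1.118 × 10⁻⁵ × 13.65 × 7,187,761 ≈ 1,096.9 × g
Target RCF = 1,096.9 + 763 = 1,859.9 × g
N² = 1,859.9 / (15.2607 × 10⁻⁵) = 12,187,514
N ≈ √12,187,514 ≈ 3,491.1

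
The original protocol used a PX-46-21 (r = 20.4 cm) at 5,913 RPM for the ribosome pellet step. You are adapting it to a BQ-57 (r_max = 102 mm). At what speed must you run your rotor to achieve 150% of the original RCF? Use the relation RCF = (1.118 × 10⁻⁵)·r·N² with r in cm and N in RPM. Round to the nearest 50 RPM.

≈ 10250 RPM

RCF_original = 1.118 × 10⁻⁵ × 20.4 × (5913)² = 1.118 × 10⁻⁵ × 20.4 × 34,963,569 ≈ 7,974.2 × g
Target RCF = 1.5 × 7,974.2 ≈ 11,961.3 × g
Your rotor: r = 102 mm = 10.2 cm
11,961.3 = 1.118 × 10⁻⁵ × 10.2 × N²
N² = 11,961.3 / (11.4036 × 10⁻⁵) = 104,890,561
N ≈ √104,890,561 ≈ 10,241.6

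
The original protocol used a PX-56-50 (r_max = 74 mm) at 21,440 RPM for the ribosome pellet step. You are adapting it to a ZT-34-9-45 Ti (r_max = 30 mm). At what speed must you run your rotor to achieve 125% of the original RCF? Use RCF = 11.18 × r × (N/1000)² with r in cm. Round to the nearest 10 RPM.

Original rotor: r = 74 mm = 7.4 cm
RCF_original = 11.18 × 7.4 × (21.44)² = 11.18 × 7.4 × 459.6736 ≈ 38,029.7 × g
Target RCF = 1.25 × 38,029.7 ≈ 47,537.1 × g
Your rotor: r = 30 mm = 3.0 cm
47,537.1 = 11.18 × 3 × (N/1000)²
(N/1000)² = 47,537.1 / 33.54 = 1417.326
N = 1000 × √1417.326 ≈ 37,647.4

≈ 37650 RPM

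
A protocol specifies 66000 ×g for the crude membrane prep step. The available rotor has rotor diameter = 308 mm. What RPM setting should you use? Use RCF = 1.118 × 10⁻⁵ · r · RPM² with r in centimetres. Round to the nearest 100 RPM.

r = 308 mm / 2 = 154 mm = 15.4 cm
RCF = 1.118 × 10⁻⁵ × r × N²
66,000 = 1.118 × 10⁻⁵ × 15.4 × N²
N² = 66,000 / (17.2172 × 10⁻⁵) = 383,337,593
N ≈ √383,337,593 ≈ 19,579.0

≈ 19600 RPM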